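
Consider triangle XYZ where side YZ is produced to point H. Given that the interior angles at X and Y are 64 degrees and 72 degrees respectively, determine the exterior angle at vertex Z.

Exterior angle = 64 + 72 = 136 degrees (exterior angle theorem).

136 degrees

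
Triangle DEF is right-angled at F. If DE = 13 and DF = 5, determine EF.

By the Pythagorean theorem: EF^2 = DE^2 - DF^2
EF^2 = 13^2 - 5^2 = 169 - 25 = 144
EF = sqrt(144) = 12

12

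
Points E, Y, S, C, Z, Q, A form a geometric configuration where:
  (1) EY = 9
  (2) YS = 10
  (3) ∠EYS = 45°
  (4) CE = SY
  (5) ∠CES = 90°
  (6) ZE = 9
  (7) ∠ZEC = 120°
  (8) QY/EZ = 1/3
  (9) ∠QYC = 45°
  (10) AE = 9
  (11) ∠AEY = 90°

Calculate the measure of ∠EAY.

Step 1: By the law of cosines on triangle AEY: AY² = 9² + 9² − 2·9·9·cos(90°) = 162, so AY = 9·√2.
Step 2: By the inverse law of cosines on triangle EAY: cos(∠EAY) = (9² + (9·√2)² − 9²) / (2·9·9·√2) = 162/229.1 = 0.7071, so ∠EAY = 45°.

Therefore, the measure of angle ∠EAY = 45°.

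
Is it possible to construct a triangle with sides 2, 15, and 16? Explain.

Sort the sides: 2, 15, 16.
It suffices to check that the sum of the two smallest exceeds the largest:
2 + 15 = 17 > 16. ✓
Yes, a valid triangle can be formed.

Yes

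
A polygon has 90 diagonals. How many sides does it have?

Using d = n(n - 3)/2, we solve 90 = n(n - 3)/2.
So n(n - 3) = 180.
Testing n = 15: 15 * 12 = 180 = 180. Correct.
The polygon has 15 sides.

15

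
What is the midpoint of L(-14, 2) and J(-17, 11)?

The midpoint is the average of the coordinates:
x: (-14 + -17)/2 = -31/2
y: (2 + 11)/2 = 13/2
Midpoint = (-31/2, 13/2)

(-31/2, 13/2)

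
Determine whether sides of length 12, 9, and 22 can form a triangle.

The longest side is 22. The other two sides sum to 9 + 12 = 21.
Since 21 ≤ 22, the two shorter sides cannot reach around to close the triangle.

No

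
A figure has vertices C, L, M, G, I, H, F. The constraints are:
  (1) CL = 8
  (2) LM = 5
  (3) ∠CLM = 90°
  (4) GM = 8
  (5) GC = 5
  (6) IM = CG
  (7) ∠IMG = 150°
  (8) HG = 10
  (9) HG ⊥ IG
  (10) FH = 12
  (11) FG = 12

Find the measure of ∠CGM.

Step 1: By the law of cosines on triangle CLM: CM² = 8² + 5² − 2·8·5·cos(90°) = 89, so CM = √89.
Step 2: By the inverse law of cosines on triangle CGM: cos(∠CGM) = (5² + 8² − √89²) / (2·5·8) = 0/80 = 0, so ∠CGM = 90°.

Therefore, the measure of angle ∠CGM = 90°.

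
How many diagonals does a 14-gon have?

Total line segments between 14 vertices = C(14,2) = 91.
Subtract the 14 sides: 91 - 14 = 77 diagonals.

77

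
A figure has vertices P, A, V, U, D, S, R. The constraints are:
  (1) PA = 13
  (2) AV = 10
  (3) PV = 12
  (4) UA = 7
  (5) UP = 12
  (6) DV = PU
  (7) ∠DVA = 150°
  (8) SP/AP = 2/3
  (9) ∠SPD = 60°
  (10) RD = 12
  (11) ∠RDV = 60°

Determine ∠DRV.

From the given relations: DV = PU = 12.
Step 1: By the law of cosines on triangle RDV: RV² = 12² + 12² − 2·12·12·cos(60°) = 144, so RV = 12.
Step 2: By the inverse law of cosines on triangle DRV: cos(∠DRV) = (12² + 12² − 12²) / (2·12·12) = 144/288 = 0.5, so ∠DRV = 60°.

Therefore, the measure of angle ∠DRV = 60°.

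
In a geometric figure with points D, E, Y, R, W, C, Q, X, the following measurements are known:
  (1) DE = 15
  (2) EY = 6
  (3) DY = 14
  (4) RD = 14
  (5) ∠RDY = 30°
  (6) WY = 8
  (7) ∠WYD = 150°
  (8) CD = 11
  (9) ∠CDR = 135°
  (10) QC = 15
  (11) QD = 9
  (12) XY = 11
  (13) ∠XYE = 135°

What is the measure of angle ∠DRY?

Step 1: By the law of cosines on triangle RDY: RY² = 14² + 14² − 2·14·14·cos(30°) = 52.52, so RY ≈ 7.25.
Step 2: By the inverse law of cosines on triangle DRY: cos(∠DRY) = (14² + 7.25² − 14²) / (2·14·7.25) = 52.52/202.91 = 0.2588, so ∠DRY = 75°.

Therefore, the measure of angle ∠DRY = 75°.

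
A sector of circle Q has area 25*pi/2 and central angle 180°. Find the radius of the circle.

Sector area A = πr² × θ/360, so r² = 360A / (πθ).
r² = 360 × 25*pi/2 / (π × 180)
r² = 25
r = 5

5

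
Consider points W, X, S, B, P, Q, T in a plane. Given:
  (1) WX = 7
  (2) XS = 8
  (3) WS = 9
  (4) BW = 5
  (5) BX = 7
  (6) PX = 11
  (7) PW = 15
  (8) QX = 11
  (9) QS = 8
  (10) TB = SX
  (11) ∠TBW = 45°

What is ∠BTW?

From the given relations: TB = SX = 8.
Step 1: By the law of cosines on triangle TBW: TW² = 8² + 5² − 2·8·5·cos(45°) = 32.43, so TW ≈ 5.69.
Step 2: By the inverse law of cosines on triangle BTW: cos(∠BTW) = (8² + 5.69² − 5²) / (2·8·5.69) = 71.43/91.12 = 0.7839, so ∠BTW = 38.38°.

Therefore, the measure of angle ∠BTW = 38.38°.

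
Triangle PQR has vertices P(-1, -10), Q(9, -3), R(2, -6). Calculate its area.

Shoelace: Area = (1/2)|-1(-3--6) + 9(-6--10) + 2(-10--3)| = (1/2)(19) = 19/2

19/2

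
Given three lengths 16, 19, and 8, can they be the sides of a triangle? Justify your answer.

For three segments to close into a triangle, no single side can be as long as the other two combined.
The longest side is 19, and 8 + 16 = 24 > 19.
A triangle can be formed.

Yes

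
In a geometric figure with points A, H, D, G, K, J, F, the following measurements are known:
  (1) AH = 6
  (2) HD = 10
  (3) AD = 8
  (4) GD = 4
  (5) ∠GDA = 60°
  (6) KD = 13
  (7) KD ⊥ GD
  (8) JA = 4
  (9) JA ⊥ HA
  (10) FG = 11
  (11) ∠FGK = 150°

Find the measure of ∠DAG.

Step 1: By the law of cosines on triangle ADG: AG² = 8² + 4² − 2·8·4·cos(60°) = 48, so AG = 4·√3.
Step 2: By the inverse law of cosines on triangle DAG: cos(∠DAG) = (8² + (4·√3)² − 4²) / (2·8·4·√3) = 96/110.85 = 0.866, so ∠DAG = 30°.

Therefore, the measure of angle ∠DAG = 30°.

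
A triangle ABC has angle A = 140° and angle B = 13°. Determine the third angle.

By the triangle angle sum property, the three interior angles of any triangle add up to 180°.
We know angle A = 140° and angle B = 13°, so their sum is 153°.
Therefore angle C = 180° - 153° = 27°.

27 degrees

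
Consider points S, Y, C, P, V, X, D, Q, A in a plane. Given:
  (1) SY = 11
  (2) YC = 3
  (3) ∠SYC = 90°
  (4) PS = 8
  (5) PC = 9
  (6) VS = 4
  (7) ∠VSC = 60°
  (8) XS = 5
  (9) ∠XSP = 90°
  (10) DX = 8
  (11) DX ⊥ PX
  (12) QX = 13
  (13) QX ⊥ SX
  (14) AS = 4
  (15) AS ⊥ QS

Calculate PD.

Step 1: By the law of cosines on triangle XSP: XP² = 5² + 8² − 2·5·8·cos(90°) = 89, so XP = √89.
Step 2: By the law of cosines on triangle PXD: PD² = √89² + 8² − 2·√89·8·cos(90°) = 153, so PD = 3·√17.

Therefore, the length of PD = 3·√17.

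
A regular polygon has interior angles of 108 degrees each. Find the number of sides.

The exterior angle is the supplement of the interior angle: 180 - 108 = 72 degrees.
Since the exterior angles of any convex polygon sum to 360 degrees, the number of sides is 360 / 72 = 5.

5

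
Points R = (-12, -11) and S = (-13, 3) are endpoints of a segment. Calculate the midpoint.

M = ((x₁ + x₂)/2, (y₁ + y₂)/2)
= ((-12 + -13)/2, (-11 + 3)/2)
= (-25/2, -8/2) = (-25/2, -4)

(-25/2, -4)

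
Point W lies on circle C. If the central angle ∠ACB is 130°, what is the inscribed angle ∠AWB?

Inscribed angle = 130° / 2 = 65° (inscribed angle theorem).

65°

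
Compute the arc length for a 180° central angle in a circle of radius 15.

Arc length = 2πr × θ/360
= 2π × 15 × 1/2
= 15*pi

15*pi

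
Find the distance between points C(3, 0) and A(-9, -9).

The horizontal distance is |-9 - 3| = 12 and the vertical distance is |-9 - 0| = 9.
By the Pythagorean theorem, d = sqrt(12^2 + 9^2) = sqrt(225) = 15.

15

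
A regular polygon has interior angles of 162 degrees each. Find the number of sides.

The exterior angle is the supplement of the interior angle: 180 - 162 = 18 degrees.
Since the exterior angles of any convex polygon sum to 360 degrees, the number of sides is 360 / 18 = 20.

20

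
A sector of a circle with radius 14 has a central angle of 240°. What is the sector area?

Sector area = πr² × θ/360
= π × 14² × 2/3
= π × 196 × 2/3
= 392*pi/3

392*pi/3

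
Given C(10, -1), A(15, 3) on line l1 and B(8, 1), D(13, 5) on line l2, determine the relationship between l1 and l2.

Slope of line 1: m1 = (3 - -1)/(15 - 10) = 4/5 = 4/5
Slope of line 2: m2 = (5 - 1)/(13 - 8) = 4/5 = 4/5
m1 = m2, so the lines are parallel.

Parallel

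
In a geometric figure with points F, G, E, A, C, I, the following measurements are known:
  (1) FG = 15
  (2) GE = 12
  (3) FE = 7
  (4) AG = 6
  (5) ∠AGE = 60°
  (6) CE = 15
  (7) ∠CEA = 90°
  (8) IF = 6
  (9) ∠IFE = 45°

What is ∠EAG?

Step 1: By the law of cosines on triangle AGE: AE² = 6² + 12² − 2·6·12·cos(60°) = 108, so AE = 6·√3.
Step 2: By the inverse law of cosines on triangle EAG: cos(∠EAG) = ((6·√3)² + 6² − 12²) / (2·6·√3·6) = 0/124.71 = 0, so ∠EAG = 90°.

Therefore, the measure of angle ∠EAG = 90°.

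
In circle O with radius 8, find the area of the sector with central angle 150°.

Sector area = πr² × θ/360
= π × 8² × 5/12
= π × 64 × 5/12
= 80*pi/3

80*pi/3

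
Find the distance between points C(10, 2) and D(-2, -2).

d = sqrt((-2 - 10)^2 + (-2 - 2)^2)
d = sqrt(-12^2 + -4^2)
d = sqrt(144 + 16)
d = sqrt(160) = 4*sqrt(10)

4*sqrt(10)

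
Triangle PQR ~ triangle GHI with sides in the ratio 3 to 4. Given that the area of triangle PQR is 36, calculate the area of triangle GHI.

The ratio of areas of similar triangles = (side ratio)^2.
Side ratio = 3:4, so area ratio = 9:16.
Area of GHI / Area of PQR = 16/9
Area of GHI = 36 * 16/9 = 64

64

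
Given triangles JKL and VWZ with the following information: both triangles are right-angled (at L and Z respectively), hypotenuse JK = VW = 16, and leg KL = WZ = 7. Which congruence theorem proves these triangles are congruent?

Consider the given information: both triangles are right-angled (at L and Z respectively), hypotenuse JK = VW = 16, and leg KL = WZ = 7
This is not SSS or AAS: SSS requires all three pairs of sides, but we don't have that. AAS requires two angles and a non-included side.
The correct criterion is HL. The hypotenuse and one leg of two right triangles are equal (Hypotenuse-Leg).

HL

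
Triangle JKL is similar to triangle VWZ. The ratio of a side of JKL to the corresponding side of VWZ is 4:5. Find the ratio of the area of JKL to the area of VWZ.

Area ratio = (side ratio)^2 = (4/5)^2 = 16:25.

16:25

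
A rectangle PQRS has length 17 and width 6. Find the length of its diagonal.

d = sqrt(17^2 + 6^2) = sqrt(325) = 5*sqrt(13)

5*sqrt(13)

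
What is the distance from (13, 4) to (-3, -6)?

d = sqrt((-16)^2 + (-10)^2) = sqrt(356) = 2*sqrt(89)

2*sqrt(89)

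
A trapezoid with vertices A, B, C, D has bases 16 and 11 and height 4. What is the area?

Area of a trapezoid = (base1 + base2) * height / 2
Area = (16 + 11) * 4 / 2
Area = 27 * 4 / 2
Area = 108 / 2
Area = 54

54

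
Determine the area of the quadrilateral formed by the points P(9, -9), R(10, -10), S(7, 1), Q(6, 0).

Using the Shoelace formula for a quadrilateral (vertices in order):
Area = (1/2)|sum of (x_i * y_(i+1) - x_(i+1) * y_i)|
Terms: (9*-10 - 10*-9) = 0, (10*1 - 7*-10) = 80, (7*0 - 6*1) = -6, (6*-9 - 9*0) = -54
Sum = 20
Area = (1/2)(20) = 10

10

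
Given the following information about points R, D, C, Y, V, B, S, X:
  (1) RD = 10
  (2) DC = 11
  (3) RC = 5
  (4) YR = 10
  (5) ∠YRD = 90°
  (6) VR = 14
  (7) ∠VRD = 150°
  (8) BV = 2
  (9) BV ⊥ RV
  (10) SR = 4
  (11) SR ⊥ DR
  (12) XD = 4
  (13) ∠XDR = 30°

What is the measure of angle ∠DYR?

Step 1: By the law of cosines on triangle YRD: YD² = 10² + 10² − 2·10·10·cos(90°) = 200, so YD = 10·√2.
Step 2: By the inverse law of cosines on triangle DYR: cos(∠DYR) = ((10·√2)² + 10² − 10²) / (2·10·√2·10) = 200/282.84 = 0.7071, so ∠DYR = 45°.

Therefore, the measure of angle ∠DYR = 45°.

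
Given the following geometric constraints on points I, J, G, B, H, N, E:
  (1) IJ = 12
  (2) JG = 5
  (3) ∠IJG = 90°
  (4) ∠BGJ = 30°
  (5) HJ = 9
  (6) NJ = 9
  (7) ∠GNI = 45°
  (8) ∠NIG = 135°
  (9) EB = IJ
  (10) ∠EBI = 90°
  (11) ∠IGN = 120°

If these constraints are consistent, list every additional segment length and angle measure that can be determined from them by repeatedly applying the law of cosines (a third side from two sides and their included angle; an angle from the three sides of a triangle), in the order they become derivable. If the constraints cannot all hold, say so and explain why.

These constraints are not satisfiable: (7), (8) and (11) are the three interior angles of triangle GNI, which must sum to 180°, but 45° + 135° + 120° = 300°. No planar figure meets all of them, so nothing further can be derived.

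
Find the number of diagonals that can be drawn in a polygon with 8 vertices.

Each of the 8 vertices connects to 5 non-adjacent vertices via diagonals.
Total connections = 8 × 5 = 40, but each diagonal is counted twice.
Number of diagonals = 40 / 2 = 20.

20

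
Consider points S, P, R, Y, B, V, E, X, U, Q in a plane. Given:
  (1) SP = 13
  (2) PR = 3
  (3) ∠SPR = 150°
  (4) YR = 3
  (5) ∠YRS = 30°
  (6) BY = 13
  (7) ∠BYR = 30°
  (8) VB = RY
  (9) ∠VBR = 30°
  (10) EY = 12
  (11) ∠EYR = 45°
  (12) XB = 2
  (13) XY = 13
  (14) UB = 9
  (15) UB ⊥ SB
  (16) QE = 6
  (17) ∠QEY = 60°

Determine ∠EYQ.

Step 1: By the law of cosines on triangle YEQ: YQ² = 12² + 6² − 2·12·6·cos(60°) = 108, so YQ = 6·√3.
Step 2: By the inverse law of cosines on triangle EYQ: cos(∠EYQ) = (12² + (6·√3)² − 6²) / (2·12·6·√3) = 216/249.42 = 0.866, so ∠EYQ = 30°.

Therefore, the measure of angle ∠EYQ = 30°.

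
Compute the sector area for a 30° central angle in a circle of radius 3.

The full circle has area πr² = π(3)² = 9*pi.
The sector covers 30° out of 360°, a fraction of 1/12.
Sector area = 9*pi × 1/12 = 3*pi/4.

3*pi/4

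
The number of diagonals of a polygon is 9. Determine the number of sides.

Using d = n(n - 3)/2, we solve 9 = n(n - 3)/2.
So n(n - 3) = 18.
Testing n = 6: 6 * 3 = 18 = 18. Correct.
The polygon has 6 sides.

6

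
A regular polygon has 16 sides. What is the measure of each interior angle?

Each interior angle of a regular n-gon is (n - 2) * 180 / n.
For n = 16: (16 - 2) * 180 / 16 = 2520/16 = 315/2 degrees.

315/2 degrees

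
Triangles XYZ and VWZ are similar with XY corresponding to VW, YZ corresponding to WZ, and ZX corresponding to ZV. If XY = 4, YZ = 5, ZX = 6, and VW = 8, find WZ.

Similar triangles have proportional sides. Setting up the proportion:
VW / XY = WZ / YZ
8 / 4 = WZ / 5
WZ = 5 * 8 / 4 = 10.

10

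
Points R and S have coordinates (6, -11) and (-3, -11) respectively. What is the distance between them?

d = sqrt((-3 - 6)^2 + (-11 - -11)^2)
d = sqrt(-9^2 + 0^2)
d = sqrt(81 + 0)
d = sqrt(81) = 9

9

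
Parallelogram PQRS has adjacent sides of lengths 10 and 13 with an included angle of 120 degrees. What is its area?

The area of a parallelogram equals the product of two adjacent sides times the sine of the included angle.
This is because the height equals 13 * sin(120°) = 13*sqrt(3)/2.
Area = 10 * 13*sqrt(3)/2 = 65*sqrt(3)

65*sqrt(3)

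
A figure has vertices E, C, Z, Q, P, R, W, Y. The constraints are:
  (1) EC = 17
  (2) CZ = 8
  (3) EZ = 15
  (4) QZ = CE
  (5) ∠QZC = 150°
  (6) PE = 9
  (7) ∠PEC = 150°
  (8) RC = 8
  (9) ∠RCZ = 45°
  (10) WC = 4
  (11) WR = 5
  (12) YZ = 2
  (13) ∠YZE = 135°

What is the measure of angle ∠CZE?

Step 1: By the inverse law of cosines on triangle CZE: cos(∠CZE) = (8² + 15² − 17²) / (2·8·15) = 0/240 = 0, so ∠CZE = 90°.

Therefore, the measure of angle ∠CZE = 90°.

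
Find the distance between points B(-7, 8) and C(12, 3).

The horizontal distance is |12 - -7| = 19 and the vertical distance is |3 - 8| = 5.
By the Pythagorean theorem, d = sqrt(19^2 + 5^2) = sqrt(386).

sqrt(386)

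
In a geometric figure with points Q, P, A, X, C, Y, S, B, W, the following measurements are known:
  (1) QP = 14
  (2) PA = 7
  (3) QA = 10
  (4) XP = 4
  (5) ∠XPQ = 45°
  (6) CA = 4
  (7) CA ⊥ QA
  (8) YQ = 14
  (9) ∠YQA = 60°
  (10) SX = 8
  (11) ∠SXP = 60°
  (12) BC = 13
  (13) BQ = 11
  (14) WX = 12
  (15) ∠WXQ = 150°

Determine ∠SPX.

Step 1: By the law of cosines on triangle PXS: PS² = 4² + 8² − 2·4·8·cos(60°) = 48, so PS = 4·√3.
Step 2: By the inverse law of cosines on triangle SPX: cos(∠SPX) = ((4·√3)² + 4² − 8²) / (2·4·√3·4) = 0/55.43 = 0, so ∠SPX = 90°.

Therefore, the measure of angle ∠SPX = 90°.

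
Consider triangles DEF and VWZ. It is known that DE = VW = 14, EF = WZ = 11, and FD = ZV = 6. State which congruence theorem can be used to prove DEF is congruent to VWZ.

The given information provides:
DE = VW = 14, EF = WZ = 11, and FD = ZV = 6
This matches the SSS congruence theorem.
All three pairs of corresponding sides are equal (Side-Side-Side).

SSS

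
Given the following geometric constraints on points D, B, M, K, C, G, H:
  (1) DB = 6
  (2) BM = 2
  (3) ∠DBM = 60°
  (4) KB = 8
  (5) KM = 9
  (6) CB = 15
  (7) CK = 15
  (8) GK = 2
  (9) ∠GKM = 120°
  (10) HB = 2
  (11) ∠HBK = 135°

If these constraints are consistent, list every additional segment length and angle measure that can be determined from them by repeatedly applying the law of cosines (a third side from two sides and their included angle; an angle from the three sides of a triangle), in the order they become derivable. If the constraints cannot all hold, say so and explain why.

The constraints are consistent. Derivable facts, in order:
After 1 step:
- DM = 2·√7
- KH ≈ 9.52
- MG = √103
- ∠BCK = 30.93°
- ∠BKC = 74.53°
- ∠BKM = 11.72°
- ∠BMK = 54.31°
- ∠CBK = 74.53°
- ∠KBM = 113.97°
After 2 steps:
- ∠BDM = 19.11°
- ∠BHK = 36.46°
- ∠BKH = 8.54°
- ∠BMD = 100.89°
- ∠GMK = 9.83°
- ∠KGM = 50.17°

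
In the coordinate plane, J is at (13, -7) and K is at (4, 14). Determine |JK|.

d = sqrt((-9)^2 + (21)^2) = sqrt(522) = 3*sqrt(58)

3*sqrt(58)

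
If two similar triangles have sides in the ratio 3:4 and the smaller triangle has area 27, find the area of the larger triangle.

The ratio of areas of similar triangles = (side ratio)^2.
Side ratio = 3:4, so area ratio = 9:16.
Area of the larger triangle / Area of the smaller triangle = 16/9
Area of the larger triangle = 27 * 16/9 = 48

48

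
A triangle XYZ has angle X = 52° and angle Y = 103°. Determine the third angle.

angle Z = 180 - 52 - 103 = 25 degrees.

25 degrees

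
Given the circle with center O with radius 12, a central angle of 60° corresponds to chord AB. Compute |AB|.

Drop a perpendicular from the center to the chord, bisecting both the chord and the central angle.
Each half-chord = r sin(θ/2) = 12 sin(30°).
The full chord = 2 × 12 × sin(30°) = 12.

12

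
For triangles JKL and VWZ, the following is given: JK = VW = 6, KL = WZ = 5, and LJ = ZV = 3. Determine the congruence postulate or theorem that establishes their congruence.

Consider the given information: JK = VW = 6, KL = WZ = 5, and LJ = ZV = 3
This is not SAS or HL: SAS requires two sides and the included angle between them. HL only applies to right triangles with matching hypotenuse and leg.
The correct criterion is SSS. All three pairs of corresponding sides are equal (Side-Side-Side).

SSS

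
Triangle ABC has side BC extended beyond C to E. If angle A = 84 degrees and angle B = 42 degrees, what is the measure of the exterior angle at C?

Exterior angle = 84 + 42 = 126 degrees (exterior angle theorem).

126 degrees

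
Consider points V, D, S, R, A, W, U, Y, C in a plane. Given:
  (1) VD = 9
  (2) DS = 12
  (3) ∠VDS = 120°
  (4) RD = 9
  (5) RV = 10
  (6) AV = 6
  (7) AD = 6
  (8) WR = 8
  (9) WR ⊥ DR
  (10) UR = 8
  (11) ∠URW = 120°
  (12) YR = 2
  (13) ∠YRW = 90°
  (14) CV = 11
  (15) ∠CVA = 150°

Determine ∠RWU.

Step 1: By the law of cosines on triangle WRU: WU² = 8² + 8² − 2·8·8·cos(120°) = 192, so WU = 8·√3.
Step 2: By the inverse law of cosines on triangle RWU: cos(∠RWU) = (8² + (8·√3)² − 8²) / (2·8·8·√3) = 192/221.7 = 0.866, so ∠RWU = 30°.

Therefore, the measure of angle ∠RWU = 30°.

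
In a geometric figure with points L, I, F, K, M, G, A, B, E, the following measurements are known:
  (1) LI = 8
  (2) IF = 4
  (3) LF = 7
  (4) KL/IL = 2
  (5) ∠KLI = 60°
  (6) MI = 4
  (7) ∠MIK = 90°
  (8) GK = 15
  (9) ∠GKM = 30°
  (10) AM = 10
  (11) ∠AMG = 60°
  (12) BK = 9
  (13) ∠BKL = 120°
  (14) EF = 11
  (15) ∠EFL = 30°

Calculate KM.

From the given relations: KL = 2·IL = 2·8 = 16.
Step 1: By the law of cosines on triangle KLI: KI² = 16² + 8² − 2·16·8·cos(60°) = 192, so KI = 8·√3.
Step 2: By the law of cosines on triangle KIM: KM² = (8·√3)² + 4² − 2·8·√3·4·cos(90°) = 208, so KM = 4·√13.

Therefore, the length of KM = 4·√13.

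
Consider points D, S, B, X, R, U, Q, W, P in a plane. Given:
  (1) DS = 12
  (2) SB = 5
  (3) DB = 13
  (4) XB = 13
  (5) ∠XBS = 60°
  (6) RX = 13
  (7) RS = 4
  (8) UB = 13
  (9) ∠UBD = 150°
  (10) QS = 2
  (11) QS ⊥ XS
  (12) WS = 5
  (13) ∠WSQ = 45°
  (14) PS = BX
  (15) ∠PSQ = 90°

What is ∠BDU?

Step 1: By the law of cosines on triangle DBU: DU² = 13² + 13² − 2·13·13·cos(150°) = 630.72, so DU ≈ 25.11.
Step 2: By the inverse law of cosines on triangle BDU: cos(∠BDU) = (13² + 25.11² − 13²) / (2·13·25.11) = 630.72/652.97 = 0.9659, so ∠BDU = 15°.

Therefore, the measure of angle ∠BDU = 15°.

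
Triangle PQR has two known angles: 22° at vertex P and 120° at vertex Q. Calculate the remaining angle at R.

Let angle R = x. Then 22 + 120 + x = 180.
x = 180 - 142 = 38 degrees.

38 degrees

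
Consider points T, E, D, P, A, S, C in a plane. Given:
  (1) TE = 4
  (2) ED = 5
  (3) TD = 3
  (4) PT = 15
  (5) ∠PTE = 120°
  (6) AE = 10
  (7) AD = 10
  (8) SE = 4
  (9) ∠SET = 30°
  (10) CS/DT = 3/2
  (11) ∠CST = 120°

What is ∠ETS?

Step 1: By the law of cosines on triangle TES: TS² = 4² + 4² − 2·4·4·cos(30°) = 4.29, so TS ≈ 2.07.
Step 2: By the inverse law of cosines on triangle ETS: cos(∠ETS) = (4² + 2.07² − 4²) / (2·4·2.07) = 4.29/16.56 = 0.2588, so ∠ETS = 75°.

Therefore, the measure of angle ∠ETS = 75°.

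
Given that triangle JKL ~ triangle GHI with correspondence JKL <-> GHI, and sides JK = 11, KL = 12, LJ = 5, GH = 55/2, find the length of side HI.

k = 55/2/11 = 5/2. HI = 5/2 * 12 = 30.

30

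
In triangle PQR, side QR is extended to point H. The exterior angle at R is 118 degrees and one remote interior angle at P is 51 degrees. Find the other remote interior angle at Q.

By the exterior angle theorem: exterior angle = sum of remote interior angles.
118 = 51 + angle Q
angle Q = 118 - 51 = 67 degrees

67 degrees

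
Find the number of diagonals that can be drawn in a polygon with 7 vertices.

Each of the 7 vertices connects to 4 non-adjacent vertices via diagonals.
Total connections = 7 × 4 = 28, but each diagonal is counted twice.
Number of diagonals = 28 / 2 = 14.

14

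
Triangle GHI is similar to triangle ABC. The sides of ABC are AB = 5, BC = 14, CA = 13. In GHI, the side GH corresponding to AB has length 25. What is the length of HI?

Similar triangles have proportional sides. Setting up the proportion:
GH / AB = HI / BC
25 / 5 = HI / 14
HI = 14 * 25 / 5 = 70.

70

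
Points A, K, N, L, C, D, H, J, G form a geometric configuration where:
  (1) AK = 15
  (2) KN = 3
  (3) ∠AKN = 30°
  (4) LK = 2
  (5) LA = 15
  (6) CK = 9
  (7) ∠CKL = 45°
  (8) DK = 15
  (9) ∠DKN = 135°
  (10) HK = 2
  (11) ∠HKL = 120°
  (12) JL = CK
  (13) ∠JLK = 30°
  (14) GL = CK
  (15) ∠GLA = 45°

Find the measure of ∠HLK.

Step 1: By the law of cosines on triangle LKH: LH² = 2² + 2² − 2·2·2·cos(120°) = 12, so LH = 2·√3.
Step 2: By the inverse law of cosines on triangle HLK: cos(∠HLK) = ((2·√3)² + 2² − 2²) / (2·2·√3·2) = 12/13.86 = 0.866, so ∠HLK = 30°.

Therefore, the measure of angle ∠HLK = 30°.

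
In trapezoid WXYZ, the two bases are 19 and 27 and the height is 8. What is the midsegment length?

midsegment = (19 + 27) / 2 = 46 / 2 = 23

23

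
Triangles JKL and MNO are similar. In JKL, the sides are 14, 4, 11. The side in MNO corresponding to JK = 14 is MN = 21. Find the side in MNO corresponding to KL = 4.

k = 21/14 = 3/2. NO = 3/2 * 4 = 6.

6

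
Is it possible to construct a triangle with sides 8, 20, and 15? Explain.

Yes.
The triangle inequality requires that the sum of any two sides exceeds the third.
Here 8 + 15 = 23 > 20, so the condition is met.

Yes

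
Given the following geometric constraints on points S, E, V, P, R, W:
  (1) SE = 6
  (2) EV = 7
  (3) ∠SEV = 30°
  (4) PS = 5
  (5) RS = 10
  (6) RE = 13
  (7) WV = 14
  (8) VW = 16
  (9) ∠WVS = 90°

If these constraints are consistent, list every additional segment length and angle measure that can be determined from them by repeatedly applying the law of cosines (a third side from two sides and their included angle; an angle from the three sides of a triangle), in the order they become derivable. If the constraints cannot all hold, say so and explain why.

These constraints are not satisfiable: (7) WV = 14 and (8) VW = 16 assign two different lengths to the same segment. No planar figure meets all of them, so nothing further can be derived.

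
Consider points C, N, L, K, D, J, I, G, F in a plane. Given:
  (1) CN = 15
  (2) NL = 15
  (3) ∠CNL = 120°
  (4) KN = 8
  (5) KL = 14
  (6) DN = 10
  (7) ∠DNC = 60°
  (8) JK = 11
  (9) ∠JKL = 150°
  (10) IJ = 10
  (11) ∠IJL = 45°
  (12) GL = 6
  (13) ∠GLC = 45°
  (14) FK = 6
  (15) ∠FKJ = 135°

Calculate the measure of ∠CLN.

Step 1: By the law of cosines on triangle LNC: LC² = 15² + 15² − 2·15·15·cos(120°) = 675, so LC = 15·√3.
Step 2: By the inverse law of cosines on triangle CLN: cos(∠CLN) = ((15·√3)² + 15² − 15²) / (2·15·√3·15) = 675/779.42 = 0.866, so ∠CLN = 30°.

Therefore, the measure of angle ∠CLN = 30°.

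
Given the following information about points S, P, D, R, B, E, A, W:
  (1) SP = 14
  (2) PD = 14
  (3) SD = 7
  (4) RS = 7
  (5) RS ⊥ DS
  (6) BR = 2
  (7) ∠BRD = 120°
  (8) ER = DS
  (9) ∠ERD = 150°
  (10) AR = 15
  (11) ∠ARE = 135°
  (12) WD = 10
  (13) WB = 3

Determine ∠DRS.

Step 1: By the law of cosines on triangle RSD: RD² = 7² + 7² − 2·7·7·cos(90°) = 98, so RD = 7·√2.
Step 2: By the inverse law of cosines on triangle DRS: cos(∠DRS) = ((7·√2)² + 7² − 7²) / (2·7·√2·7) = 98/138.59 = 0.7071, so ∠DRS = 45°.

Therefore, the measure of angle ∠DRS = 45°.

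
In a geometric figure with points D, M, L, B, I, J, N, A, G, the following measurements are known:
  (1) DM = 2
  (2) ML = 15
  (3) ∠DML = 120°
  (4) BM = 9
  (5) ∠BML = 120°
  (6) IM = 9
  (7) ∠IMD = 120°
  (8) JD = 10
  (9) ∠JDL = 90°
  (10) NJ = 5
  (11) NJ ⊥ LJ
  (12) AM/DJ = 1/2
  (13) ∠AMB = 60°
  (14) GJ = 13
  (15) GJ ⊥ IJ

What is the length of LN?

Step 1: By the law of cosines on triangle LMD: LD² = 15² + 2² − 2·15·2·cos(120°) = 259, so LD ≈ 16.09.
Step 2: By the law of cosines on triangle LDJ: LJ² = 16.09² + 10² − 2·16.09·10·cos(90°) = 359, so LJ ≈ 18.95.
Step 3: By the law of cosines on triangle LJN: LN² = 18.95² + 5² − 2·18.95·5·cos(90°) = 384, so LN = 8·√6.

Therefore, the length of LN = 8·√6.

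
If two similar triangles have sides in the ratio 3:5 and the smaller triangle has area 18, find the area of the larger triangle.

The ratio of areas of similar triangles = (side ratio)^2.
Side ratio = 3:5, so area ratio = 9:25.
Area of the larger triangle / Area of the smaller triangle = 25/9
Area of the larger triangle = 18 * 25/9 = 50

50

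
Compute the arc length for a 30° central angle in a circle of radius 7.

The full circumference is 2πr = 2π(7) = 14*pi.
The arc spans 30° out of 360°, which is a fraction of 1/12.
Arc length = 14*pi × 1/12 = 7*pi/6.

7*pi/6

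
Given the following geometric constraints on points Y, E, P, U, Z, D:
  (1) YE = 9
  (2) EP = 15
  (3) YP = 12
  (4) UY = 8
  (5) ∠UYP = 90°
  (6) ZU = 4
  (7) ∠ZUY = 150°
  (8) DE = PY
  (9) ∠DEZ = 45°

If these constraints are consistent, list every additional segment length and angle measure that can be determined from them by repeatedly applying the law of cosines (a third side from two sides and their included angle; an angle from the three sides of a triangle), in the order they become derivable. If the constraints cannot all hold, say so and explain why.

The constraints are consistent. Derivable facts, in order:
After 1 step:
- PU = 4·√13
- YZ ≈ 11.64
- ∠EPY = 36.87°
- ∠EYP = 90°
- ∠PEY = 53.13°
After 2 steps:
- ∠PUY = 56.31°
- ∠UPY = 33.69°
- ∠UYZ = 9.9°
- ∠UZY = 20.1°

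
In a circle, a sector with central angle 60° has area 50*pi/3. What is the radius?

Sector area A = πr² × θ/360, so r² = 360A / (πθ).
r² = 360 × 50*pi/3 / (π × 60)
r² = 100
r = 10

10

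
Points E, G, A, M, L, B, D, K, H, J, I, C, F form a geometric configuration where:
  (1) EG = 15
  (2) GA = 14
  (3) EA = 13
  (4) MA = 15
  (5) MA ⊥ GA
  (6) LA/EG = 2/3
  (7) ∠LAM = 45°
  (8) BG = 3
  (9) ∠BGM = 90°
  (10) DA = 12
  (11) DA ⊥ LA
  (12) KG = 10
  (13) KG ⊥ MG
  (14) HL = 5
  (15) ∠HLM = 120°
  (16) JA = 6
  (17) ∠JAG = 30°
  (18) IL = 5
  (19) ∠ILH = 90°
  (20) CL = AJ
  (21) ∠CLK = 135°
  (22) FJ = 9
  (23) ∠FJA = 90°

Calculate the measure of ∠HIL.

Step 1: By the law of cosines on triangle ILH: IH² = 5² + 5² − 2·5·5·cos(90°) = 50, so IH = 5·√2.
Step 2: By the inverse law of cosines on triangle HIL: cos(∠HIL) = ((5·√2)² + 5² − 5²) / (2·5·√2·5) = 50/70.71 = 0.7071, so ∠HIL = 45°.

Therefore, the measure of angle ∠HIL = 45°.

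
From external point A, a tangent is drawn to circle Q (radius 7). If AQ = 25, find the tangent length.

The tangent, radius, and line from the external point to the center form a right triangle.
The right angle is where the tangent meets the radius.
By the Pythagorean theorem: tangent² + 7² = 25²
tangent² = 625 - 49 = 576
tangent = 24

24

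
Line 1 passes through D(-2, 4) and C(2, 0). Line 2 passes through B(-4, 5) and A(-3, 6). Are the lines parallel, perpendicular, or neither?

Slope of line 1: m1 = (0 - 4)/(2 - -2) = -4/4 = -1
Slope of line 2: m2 = (6 - 5)/(-3 - -4) = 1/1 = 1
m1 * m2 = (-1) * (1) = -1 = -1, so the lines are perpendicular.

Perpendicular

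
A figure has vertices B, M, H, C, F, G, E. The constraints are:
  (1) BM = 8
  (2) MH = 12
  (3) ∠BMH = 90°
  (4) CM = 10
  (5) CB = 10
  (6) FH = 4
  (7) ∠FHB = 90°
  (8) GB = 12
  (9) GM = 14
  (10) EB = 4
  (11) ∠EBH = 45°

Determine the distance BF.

Step 1: By the law of cosines on triangle BMH: BH² = 8² + 12² − 2·8·12·cos(90°) = 208, so BH = 4·√13.
Step 2: By the law of cosines on triangle BHF: BF² = (4·√13)² + 4² − 2·4·√13·4·cos(90°) = 224, so BF = 4·√14.

Therefore, the length of BF = 4·√14.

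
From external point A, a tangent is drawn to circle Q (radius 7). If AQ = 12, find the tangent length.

The tangent, radius, and line from the external point to the center form a right triangle.
The right angle is where the tangent meets the radius.
By the Pythagorean theorem: tangent² + 7² = 12²
tangent² = 144 - 49 = 95
tangent = sqrt(95)

sqrt(95)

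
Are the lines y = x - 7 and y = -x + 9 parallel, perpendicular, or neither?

Slope of line 1: m1 = 1
Slope of line 2: m2 = -1
m1 * m2 = -1, so perpendicular.

Perpendicular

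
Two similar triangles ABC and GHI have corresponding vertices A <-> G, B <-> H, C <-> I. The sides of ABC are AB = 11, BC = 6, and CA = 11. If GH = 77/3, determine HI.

Similar triangles have proportional sides. Setting up the proportion:
GH / AB = HI / BC
77/3 / 11 = HI / 6
HI = 6 * 77/3 / 11 = 14.

14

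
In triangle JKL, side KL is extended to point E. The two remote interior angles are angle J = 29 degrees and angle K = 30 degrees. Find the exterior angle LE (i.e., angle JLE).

The interior angle at L is 180 - 29 - 30 = 121 degrees.
The exterior angle and interior angle at L are supplementary:
Exterior angle = 180 - 121 = 59 degrees.

59 degrees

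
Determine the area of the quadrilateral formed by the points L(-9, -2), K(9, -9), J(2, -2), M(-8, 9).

The Shoelace formula works by pairing each vertex with the next (cycling back to the first).
For each pair, compute x_i*y_(i+1) - x_(i+1)*y_i:
  (-9*-9 - 9*-2) = 99
  (9*-2 - 2*-9) = 0
  (2*9 - -8*-2) = 2
  (-8*-2 - -9*9) = 97
Taking half the absolute value of the total: Area = (1/2)(198) = 99.

99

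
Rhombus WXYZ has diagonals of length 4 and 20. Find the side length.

In a rhombus, the diagonals bisect each other perpendicularly, creating four congruent right triangles.
Each triangle has legs 2 (half of 4) and 10 (half of 20).
The hypotenuse of each right triangle is a side of the rhombus:
side = sqrt(2^2 + 10^2) = sqrt(104) = 2*sqrt(26)

2*sqrt(26)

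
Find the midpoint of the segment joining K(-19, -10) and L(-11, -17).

The midpoint is the point halfway along the segment.
Move half the horizontal distance: -19 + (-11 - -19)/2 = -19 + 8/2 = -15
Move half the vertical distance: -10 + (-17 - -10)/2 = -10 + -7/2 = -27/2
Midpoint = (-15, -27/2)

(-15, -27/2)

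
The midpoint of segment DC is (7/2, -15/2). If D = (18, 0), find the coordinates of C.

Using the midpoint formula: M = ((x1 + x2)/2, (y1 + y2)/2)
We know M = (7/2, -15/2) and D = (18, 0)
For x: 7/2 = (18 + x2)/2, so x2 = 2*7/2 - 18 = -11
For y: -15/2 = (0 + y2)/2, so y2 = 2*-15/2 - 0 = -15
C = (-11, -15)

(-11, -15)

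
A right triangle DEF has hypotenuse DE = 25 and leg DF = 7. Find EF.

EF = sqrt(25^2 - 7^2) = sqrt(576) = 24

24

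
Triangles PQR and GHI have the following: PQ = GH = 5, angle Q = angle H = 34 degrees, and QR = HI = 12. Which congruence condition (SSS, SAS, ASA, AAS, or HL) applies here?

Consider the given information: PQ = GH = 5, angle Q = angle H = 34 degrees, and QR = HI = 12
This is not AAS or HL: AAS requires two angles and a non-included side. HL only applies to right triangles with matching hypotenuse and leg.
The correct criterion is SAS. Two pairs of corresponding sides and the included angle are equal (Side-Angle-Side).

SAS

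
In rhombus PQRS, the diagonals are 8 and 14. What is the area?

Area = (8 * 14) / 2 = 112 / 2 = 56

56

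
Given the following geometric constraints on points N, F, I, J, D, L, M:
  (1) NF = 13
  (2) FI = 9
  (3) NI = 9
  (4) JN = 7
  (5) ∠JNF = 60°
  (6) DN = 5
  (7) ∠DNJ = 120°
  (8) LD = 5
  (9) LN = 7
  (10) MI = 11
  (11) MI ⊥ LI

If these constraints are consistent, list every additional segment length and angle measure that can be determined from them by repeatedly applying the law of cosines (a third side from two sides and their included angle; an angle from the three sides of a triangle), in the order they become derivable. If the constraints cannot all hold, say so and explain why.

The constraints are consistent. Derivable facts, in order:
After 1 step:
- FJ = √127
- JD = √109
- ∠DLN = 45.57°
- ∠DNL = 45.57°
- ∠FIN = 92.48°
- ∠FNI = 43.76°
- ∠IFN = 43.76°
- ∠LDN = 88.85°
After 2 steps:
- ∠DJN = 24.5°
- ∠FJN = 87.46°
- ∠JDN = 35.5°
- ∠JFN = 32.54°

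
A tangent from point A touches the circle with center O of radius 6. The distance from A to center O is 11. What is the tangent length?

tangent = √(d² - r²) = √(11² - 6²) = √(121 - 36) = √85 = sqrt(85)

sqrt(85)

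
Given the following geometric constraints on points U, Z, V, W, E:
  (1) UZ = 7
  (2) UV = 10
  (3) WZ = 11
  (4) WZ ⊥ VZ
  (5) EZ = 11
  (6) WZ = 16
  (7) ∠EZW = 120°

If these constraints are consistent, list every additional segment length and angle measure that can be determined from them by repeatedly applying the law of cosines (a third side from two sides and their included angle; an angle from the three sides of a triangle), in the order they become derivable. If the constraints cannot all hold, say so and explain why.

These constraints are not satisfiable: (3) WZ = 11 and (6) WZ = 16 assign two different lengths to the same segment. No planar figure meets all of them, so nothing further can be derived.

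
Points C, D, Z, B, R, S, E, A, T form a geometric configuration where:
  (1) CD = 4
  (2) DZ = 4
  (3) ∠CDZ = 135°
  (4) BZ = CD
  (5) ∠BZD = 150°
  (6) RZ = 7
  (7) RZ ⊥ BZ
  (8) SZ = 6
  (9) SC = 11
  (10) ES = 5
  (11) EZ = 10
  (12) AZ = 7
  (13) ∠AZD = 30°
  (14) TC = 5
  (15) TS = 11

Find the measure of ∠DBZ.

From the given relations: BZ = CD = 4.
Step 1: By the law of cosines on triangle BZD: BD² = 4² + 4² − 2·4·4·cos(150°) = 59.71, so BD ≈ 7.73.
Step 2: By the inverse law of cosines on triangle DBZ: cos(∠DBZ) = (7.73² + 4² − 4²) / (2·7.73·4) = 59.71/61.82 = 0.9659, so ∠DBZ = 15°.

Therefore, the measure of angle ∠DBZ = 15°.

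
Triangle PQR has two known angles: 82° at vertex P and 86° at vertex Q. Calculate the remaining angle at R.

The interior angles sum to 180°: angle R = 180 - 82 - 86 = 12°.
The triangle is acute (angles 82°, 86°, 12°).

12 degrees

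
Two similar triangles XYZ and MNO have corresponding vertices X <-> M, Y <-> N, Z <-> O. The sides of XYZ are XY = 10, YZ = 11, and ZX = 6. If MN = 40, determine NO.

Since the triangles are similar, the ratio of corresponding sides is constant.
Scale factor k = MN / XY = 40 / 10 = 4
NO = k * YZ = 4 * 11 = 44

44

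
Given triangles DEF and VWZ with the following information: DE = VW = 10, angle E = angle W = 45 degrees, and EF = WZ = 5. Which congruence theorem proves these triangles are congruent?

Consider the given information: DE = VW = 10, angle E = angle W = 45 degrees, and EF = WZ = 5
This is not ASA or AAS: ASA requires two angles and the side between them. AAS requires two angles and a non-included side.
The correct criterion is SAS. Two pairs of corresponding sides and the included angle are equal (Side-Angle-Side).

SAS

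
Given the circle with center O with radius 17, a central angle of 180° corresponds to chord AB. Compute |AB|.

Chord = 2(17) sin(90°) = 34

34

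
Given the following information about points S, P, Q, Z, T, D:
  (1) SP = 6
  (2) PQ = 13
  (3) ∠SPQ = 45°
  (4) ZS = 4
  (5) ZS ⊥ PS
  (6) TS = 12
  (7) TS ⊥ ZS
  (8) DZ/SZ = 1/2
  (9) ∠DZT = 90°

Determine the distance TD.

From the given relations: DZ = 1/2·SZ = 1/2·4 = 2.
Step 1: By the law of cosines on triangle ZST: ZT² = 4² + 12² − 2·4·12·cos(90°) = 160, so ZT = 4·√10.
Step 2: By the law of cosines on triangle TZD: TD² = (4·√10)² + 2² − 2·4·√10·2·cos(90°) = 164, so TD = 2·√41.

Therefore, the length of TD = 2·√41.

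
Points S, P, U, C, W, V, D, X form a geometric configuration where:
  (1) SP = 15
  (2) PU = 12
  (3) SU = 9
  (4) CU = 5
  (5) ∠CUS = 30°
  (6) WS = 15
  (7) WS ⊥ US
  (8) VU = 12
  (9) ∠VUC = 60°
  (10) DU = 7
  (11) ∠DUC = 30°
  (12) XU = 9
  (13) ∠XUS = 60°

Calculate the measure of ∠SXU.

Step 1: By the law of cosines on triangle XUS: XS² = 9² + 9² − 2·9·9·cos(60°) = 81, so XS = 9.
Step 2: By the inverse law of cosines on triangle SXU: cos(∠SXU) = (9² + 9² − 9²) / (2·9·9) = 81/162 = 0.5, so ∠SXU = 60°.

Therefore, the measure of angle ∠SXU = 60°.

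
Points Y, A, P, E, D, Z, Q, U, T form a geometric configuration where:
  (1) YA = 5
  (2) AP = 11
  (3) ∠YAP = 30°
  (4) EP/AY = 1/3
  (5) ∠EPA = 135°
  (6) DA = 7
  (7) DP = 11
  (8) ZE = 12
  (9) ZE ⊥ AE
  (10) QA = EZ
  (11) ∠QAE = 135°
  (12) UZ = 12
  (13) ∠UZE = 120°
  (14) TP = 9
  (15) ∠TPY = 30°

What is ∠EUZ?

Step 1: By the law of cosines on triangle UZE: UE² = 12² + 12² − 2·12·12·cos(120°) = 432, so UE = 12·√3.
Step 2: By the inverse law of cosines on triangle EUZ: cos(∠EUZ) = ((12·√3)² + 12² − 12²) / (2·12·√3·12) = 432/498.83 = 0.866, so ∠EUZ = 30°.

Therefore, the measure of angle ∠EUZ = 30°.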